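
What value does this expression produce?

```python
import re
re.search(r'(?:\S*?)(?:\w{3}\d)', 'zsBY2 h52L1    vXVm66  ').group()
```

The match spans [0:5] → 'zsBY2'.

'zsBY2'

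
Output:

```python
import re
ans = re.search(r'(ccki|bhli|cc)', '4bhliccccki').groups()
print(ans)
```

`re.search` tries every starting position until one works.
The match spans [1:5] → 'bhli'.
Captured: group 1 = 'bhli'.

('bhli',)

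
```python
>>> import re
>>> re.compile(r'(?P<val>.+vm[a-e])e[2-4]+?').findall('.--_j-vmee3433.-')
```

This matches one or more of any character, then the literal 'vm', then a character in [a-e] (captured as 'val'); then a literal 'e', then one or more of a character in [2-4] (lazy).
`findall` collects group 1 from the one match (1 total).

['.--_j-vme']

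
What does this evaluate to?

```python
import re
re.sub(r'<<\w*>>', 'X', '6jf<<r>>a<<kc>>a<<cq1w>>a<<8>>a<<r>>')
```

'6jfXaXaXaXaX'

Every occurrence is swapped for 'X'.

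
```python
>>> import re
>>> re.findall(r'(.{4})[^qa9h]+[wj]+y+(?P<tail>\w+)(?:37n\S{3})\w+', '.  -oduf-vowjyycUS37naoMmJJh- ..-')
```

Pattern: exactly 4 of any character (captured); then one or more of any character except [qa9h], then one or more of one of [wj], then one or more of the literal 'y'; then one or more of a word character (captured as 'tail'); then the literal '37n', then exactly 3 of a non-whitespace character (non-capturing group); then one or more of a word character.
Scanning left to right: at [0:28] match '.  -oduf-vowjyycUS37naoMmJJh', groups = ('.  -', 'cUS').
With 2 capturing groups, `findall` returns a 2-tuple per match.

[('.  -', 'cUS')]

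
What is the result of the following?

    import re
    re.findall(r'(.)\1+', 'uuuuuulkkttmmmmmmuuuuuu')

['u', 'k', 't', 'm', 'u']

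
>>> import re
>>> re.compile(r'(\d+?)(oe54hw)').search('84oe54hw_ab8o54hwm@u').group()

'84oe54hw'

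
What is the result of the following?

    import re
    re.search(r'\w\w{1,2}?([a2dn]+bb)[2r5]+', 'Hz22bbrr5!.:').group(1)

'22bb'

The match spans [0:9] → 'Hz22bbrr5'.
Captured: group 1 = '22bb'.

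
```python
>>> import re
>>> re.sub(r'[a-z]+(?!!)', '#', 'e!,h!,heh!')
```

The negative lookaround is zero-width — it rules out positions where the adjacent text would match, without consuming anything.
Matches: at [6:8] → 'he'.
Every occurrence is swapped for '#'.

'e!,h!,#h!'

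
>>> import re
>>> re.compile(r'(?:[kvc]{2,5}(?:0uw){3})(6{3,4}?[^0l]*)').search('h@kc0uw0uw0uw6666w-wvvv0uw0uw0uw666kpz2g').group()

The pattern matches 2 to 5 of one of [kvc], then the literal '0uw' repeated 3 times (non-capturing group); then 3 to 4 of the literal '6' (lazy), then zero or more of any character except [0l] (captured).
`search` walks the string left to right and returns the first match it finds.
The match spans [2:23] → 'kc0uw0uw0uw6666w-wvvv'.
Captured: group 1 = '6666w-wvvv'.

'kc0uw0uw0uw6666w-wvvv'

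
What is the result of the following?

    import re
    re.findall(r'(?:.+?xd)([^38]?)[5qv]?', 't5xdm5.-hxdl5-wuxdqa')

This matches one or more of any character (lazy), then the literal 'xd' (non-capturing group); then optionally any character except [38] (captured); then optionally one of [5qv].
Walking the string: at [0:6] match 't5xdm5', group 1 = 'm'; at [6:13] match '.-hxdl5', group 1 = 'l'; at [13:19] match '-wuxdq', group 1 = 'q'.
One capturing group, so `findall` returns just the captured substring from each match — 3 in all.

['m', 'l', 'q']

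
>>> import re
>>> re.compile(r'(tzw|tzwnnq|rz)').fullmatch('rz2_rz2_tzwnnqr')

`re.fullmatch` is like wrapping the pattern in `^…$` (in single-line mode).
Here the string isn't matched end-to-end, so the call returns None.

None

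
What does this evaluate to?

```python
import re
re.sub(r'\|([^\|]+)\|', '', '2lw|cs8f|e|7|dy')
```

'2lwedy'

`sub` substitutes '' at each match site.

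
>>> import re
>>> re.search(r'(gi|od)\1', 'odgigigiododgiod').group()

A backreference is literal: `\1` must see the identical characters the first group matched.
The match spans [2:6] → 'gigi'.

'gigi'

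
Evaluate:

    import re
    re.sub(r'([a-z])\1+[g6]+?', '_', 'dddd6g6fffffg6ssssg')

After group 1 captures some text, `\1` only succeeds where that same text appears again.
Matches: at [0:5] → 'dddd6'; at [7:13] → 'fffffg'; at [14:19] → 'ssssg'.
Every occurrence is swapped for '_'.

'_g6_6_'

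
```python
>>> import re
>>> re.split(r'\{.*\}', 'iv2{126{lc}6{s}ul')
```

['iv2', 'ul']

Matches to split on: at [3:15] → '{126{lc}6{s}'.
Each match becomes a cut point; 2 segments remain.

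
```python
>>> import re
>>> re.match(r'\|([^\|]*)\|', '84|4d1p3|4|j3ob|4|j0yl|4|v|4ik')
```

None

With `match`, the pattern is implicitly anchored at the beginning.
Here position 0 doesn't satisfy it, so the call returns None.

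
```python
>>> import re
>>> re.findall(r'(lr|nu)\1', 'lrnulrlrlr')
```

`\1` is not a pattern — it's the concrete string captured by group 1, re-applied verbatim.
Matches: at [4:8] match 'lrlr', group 1 = 'lr'.
One capturing group, so `findall` returns just the captured substring from the one match — 1 in all.

['lr']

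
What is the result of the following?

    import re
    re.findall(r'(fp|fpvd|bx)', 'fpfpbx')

Walking the string: at [0:2] match 'fp', group 1 = 'fp'; at [2:4] match 'fp', group 1 = 'fp'; at [4:6] match 'bx', group 1 = 'bx'.
One capturing group, so `findall` returns just the captured substring from each match — 3 in all.

['fp', 'fp', 'bx']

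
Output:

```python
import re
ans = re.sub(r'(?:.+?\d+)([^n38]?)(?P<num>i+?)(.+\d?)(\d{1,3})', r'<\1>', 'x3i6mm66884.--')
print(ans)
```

<>.--

The pattern matches one or more of any character (lazy), then one or more of a digit (non-capturing group); then optionally any character except [n38] (captured); then one or more of a literal 'i' (lazy) (captured as 'num'); then one or more of any character, then optionally a digit (captured); then 1 to 3 of a digit (captured).
Matches: at [0:11] → 'x3i6mm66884'.
`\1` in the replacement pulls in group 1's text for each match.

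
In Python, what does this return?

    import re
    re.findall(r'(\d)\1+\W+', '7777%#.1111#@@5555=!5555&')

`\1` has to match the exact text group 1 already captured.
Walking the string: at [0:7] match '7777%#.', group 1 = '7'; at [7:14] match '1111#@@', group 1 = '1'; at [14:20] match '5555=!', group 1 = '5'; at [20:25] match '5555&', group 1 = '5'.
`findall` collects group 1 from each match (4 total).

['7', '1', '5', '5']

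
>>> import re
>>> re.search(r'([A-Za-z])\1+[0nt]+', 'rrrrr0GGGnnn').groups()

The match spans [0:6] → 'rrrrr0'.
Captured: group 1 = 'r'.

('r',)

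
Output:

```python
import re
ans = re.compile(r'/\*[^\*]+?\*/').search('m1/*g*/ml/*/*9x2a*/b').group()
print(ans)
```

/*g*/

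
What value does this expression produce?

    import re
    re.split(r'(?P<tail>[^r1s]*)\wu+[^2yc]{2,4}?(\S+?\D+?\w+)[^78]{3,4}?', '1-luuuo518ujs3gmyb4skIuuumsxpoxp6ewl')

The pattern matches zero or more of any character except [r1s] (captured as 'tail'); then a word character, then one or more of a literal 'u', then 2 to 4 of any character except [2yc] (lazy); then one or more of a non-whitespace character (lazy), then one or more of a non-digit (lazy), then one or more of a word character (captured); then 3 to 4 of any character except [78] (lazy).
Matches to split on: at [1:36] → '-luuuo518ujs3gmyb4skIuuumsxpoxp6ewl'.
The group in the pattern means `split` returns the separators' captures alongside the pieces.

['1', '-lu', '18ujs3gmyb4skIuuumsxpoxp6', '']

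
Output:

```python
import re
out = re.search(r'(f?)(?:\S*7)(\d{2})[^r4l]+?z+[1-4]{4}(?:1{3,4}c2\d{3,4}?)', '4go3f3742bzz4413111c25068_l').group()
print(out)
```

A non-greedy quantifier consumes as few characters as it can — just enough that the remainder of the pattern still matches from where it stops; whatever follows it matches normally.
The match spans [0:24] → '4go3f3742bzz4413111c2506'.

4go3f3742bzz4413111c2506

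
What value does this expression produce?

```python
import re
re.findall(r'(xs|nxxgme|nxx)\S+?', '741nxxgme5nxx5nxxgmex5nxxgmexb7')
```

['nxxgme', 'nxx', 'nxxgme', 'nxxgme']

Alternation tries branches left to right and keeps the first one that lets the overall match succeed at that position.
`findall` collects group 1 from each match (4 total).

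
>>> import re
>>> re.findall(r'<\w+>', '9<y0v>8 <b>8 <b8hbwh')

Scanning left to right: at [1:6] → '<y0v>'; at [8:11] → '<b>'.
Since nothing is captured, `findall` lists the 2 matched substrings directly.

['<y0v>', '<b>']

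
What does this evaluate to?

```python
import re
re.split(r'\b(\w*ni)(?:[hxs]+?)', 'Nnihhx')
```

['', 'Nni', 'hx']

The pattern matches a word boundary (`\b`, zero-width); then zero or more of a word character, then the literal 'ni' (captured); then one or more of one of [hxs] (lazy) (non-capturing group).
A non-greedy quantifier consumes as few characters as it can — just enough that the remainder of the pattern still matches from where it stops; whatever follows it matches normally.
Matches to split on: at [0:4] → 'Nnih'.
With a capturing group present, the delimiter's captured portion is kept in the result list.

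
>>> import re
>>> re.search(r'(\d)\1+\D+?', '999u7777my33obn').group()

'999u'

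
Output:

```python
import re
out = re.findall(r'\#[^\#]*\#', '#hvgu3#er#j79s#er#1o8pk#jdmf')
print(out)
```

['#hvgu3#', '#j79s#', '#1o8pk#']

Scanning left to right: at [0:7] → '#hvgu3#'; at [9:15] → '#j79s#'; at [17:24] → '#1o8pk#'.
No capturing groups, so `findall` returns the 3 full match strings.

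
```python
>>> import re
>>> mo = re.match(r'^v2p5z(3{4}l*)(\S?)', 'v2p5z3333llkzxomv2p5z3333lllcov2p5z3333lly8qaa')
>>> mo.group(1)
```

'3333ll'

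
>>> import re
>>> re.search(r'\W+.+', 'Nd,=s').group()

',=s'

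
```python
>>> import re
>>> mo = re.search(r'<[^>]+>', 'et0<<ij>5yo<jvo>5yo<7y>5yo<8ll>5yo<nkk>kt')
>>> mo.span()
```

`search` walks the string left to right and returns the first match it finds.
The match spans [3:8] → '<<ij>'.

(3, 8)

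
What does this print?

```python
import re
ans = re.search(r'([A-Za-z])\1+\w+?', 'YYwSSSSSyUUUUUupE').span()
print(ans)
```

(0, 3)

After group 1 captures some text, `\1` only succeeds where that same text appears again.
`search` walks the string left to right and returns the first match it finds.
The match spans [0:3] → 'YYw'.
Captured: group 1 = 'Y'.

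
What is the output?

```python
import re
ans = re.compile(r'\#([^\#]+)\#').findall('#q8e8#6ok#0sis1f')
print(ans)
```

Because there's exactly one group, `findall` drops the full match and keeps group 1 from the one hit.

['q8e8']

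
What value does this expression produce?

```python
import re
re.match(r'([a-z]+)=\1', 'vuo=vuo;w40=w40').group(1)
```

'vuo'

The match spans [0:7] → 'vuo=vuo'.
Captured: group 1 = 'vuo'.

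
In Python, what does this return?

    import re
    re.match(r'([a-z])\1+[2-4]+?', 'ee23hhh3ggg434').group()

'ee2'

`re.match` won't scan ahead — the pattern has to work from the very first character.
The match spans [0:3] → 'ee2'.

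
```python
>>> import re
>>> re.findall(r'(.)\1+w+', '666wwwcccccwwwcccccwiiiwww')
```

['6', 'c', 'c', 'i']

After group 1 captures some text, `\1` only succeeds where that same text appears again.
`findall` collects group 1 from each match (4 total).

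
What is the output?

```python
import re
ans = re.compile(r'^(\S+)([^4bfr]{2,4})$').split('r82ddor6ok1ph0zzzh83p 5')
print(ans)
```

['', 'r82ddor6ok1ph0zzzh83p', ' 5', '']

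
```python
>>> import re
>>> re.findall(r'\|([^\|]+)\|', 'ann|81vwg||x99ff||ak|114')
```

['81vwg', 'x99ff', 'ak']

Scanning left to right: at [3:10] match '|81vwg|', group 1 = '81vwg'; at [10:17] match '|x99ff|', group 1 = 'x99ff'; at [17:21] match '|ak|', group 1 = 'ak'.
One capturing group, so `findall` returns just the captured substring from each match — 3 in all.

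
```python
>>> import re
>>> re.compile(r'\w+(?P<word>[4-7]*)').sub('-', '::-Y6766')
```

Pattern: one or more of a word character; then zero or more of a character in [4-7] (captured as 'word').
Matches: at [3:8] → 'Y6766'.
Every occurrence is swapped for '-'.

'::--'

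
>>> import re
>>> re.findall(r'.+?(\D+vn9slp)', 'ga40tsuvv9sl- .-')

`findall` collects group 1 from each match (0 total).
Nothing in the string satisfies the pattern, so the list is empty.

[]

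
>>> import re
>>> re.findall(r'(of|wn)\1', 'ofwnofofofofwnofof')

`\1` is not a pattern — it's the concrete string captured by group 1, re-applied verbatim.
Walking the string: at [4:8] match 'ofof', group 1 = 'of'; at [8:12] match 'ofof', group 1 = 'of'; at [14:18] match 'ofof', group 1 = 'of'.
One capturing group, so `findall` returns just the captured substring from each match — 3 in all.

['of', 'of', 'of']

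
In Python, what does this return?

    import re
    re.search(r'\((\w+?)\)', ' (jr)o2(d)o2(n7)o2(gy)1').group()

`search` walks the string left to right and returns the first match it finds.
The match spans [1:5] → '(jr)'.
Captured: group 1 = 'jr'.

'(jr)'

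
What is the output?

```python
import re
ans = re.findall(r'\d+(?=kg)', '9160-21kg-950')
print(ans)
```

['21']

Because the assertion is zero-width, the text it checks is not consumed and won't appear in the result.
Since nothing is captured, `findall` lists the 1 matched substring directly.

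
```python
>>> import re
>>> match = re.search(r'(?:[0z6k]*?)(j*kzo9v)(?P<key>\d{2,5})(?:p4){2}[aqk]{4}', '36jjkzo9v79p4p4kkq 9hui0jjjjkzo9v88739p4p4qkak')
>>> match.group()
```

'0jjjjkzo9v88739p4p4qkak'

Pattern: zero or more of one of [0z6k] (lazy) (non-capturing group); then zero or more of the literal 'j', then the literal 'kz', then the literal 'o9v' (captured); then 2 to 5 of a digit (captured as 'key'); then the literal 'p4' repeated 2 times, then exactly 4 of one of [aqk].
The match spans [23:46] → '0jjjjkzo9v88739p4p4qkak'.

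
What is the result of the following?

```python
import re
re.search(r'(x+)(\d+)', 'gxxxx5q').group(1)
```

'xxxx'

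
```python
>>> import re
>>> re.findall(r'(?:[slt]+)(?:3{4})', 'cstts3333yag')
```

Since nothing is captured, `findall` lists the 1 matched substring directly.

['stts3333']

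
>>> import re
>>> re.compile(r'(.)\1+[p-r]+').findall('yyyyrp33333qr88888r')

`\1` is not a pattern — it's the concrete string captured by group 1, re-applied verbatim.
Walking the string: at [0:6] match 'yyyyrp', group 1 = 'y'; at [6:13] match '33333qr', group 1 = '3'; at [13:19] match '88888r', group 1 = '8'.
One capturing group, so `findall` returns just the captured substring from each match — 3 in all.

['y', '3', '8']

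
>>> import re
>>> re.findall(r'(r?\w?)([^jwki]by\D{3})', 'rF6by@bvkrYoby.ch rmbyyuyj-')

Pattern: optionally the literal 'r', then optionally a word character (captured); then any character except [jwki], then the literal 'by', then exactly 3 of a non-digit (captured).
Scanning left to right: at [0:8] match 'rF6by@bv', groups = ('rF', '6by@bv'); at [9:17] match 'rYoby.ch', groups = ('rY', 'oby.ch'); at [18:25] match 'rmbyyuy', groups = ('r', 'mbyyuy').
With 2 capturing groups, `findall` returns a 2-tuple per match.

[('rF', '6by@bv'), ('rY', 'oby.ch'), ('r', 'mbyyuy')]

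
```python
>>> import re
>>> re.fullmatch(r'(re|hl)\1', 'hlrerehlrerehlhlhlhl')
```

None

`fullmatch` succeeds only if the pattern covers the string from start to end.
Here the pattern can't cover the whole string, so the call returns None.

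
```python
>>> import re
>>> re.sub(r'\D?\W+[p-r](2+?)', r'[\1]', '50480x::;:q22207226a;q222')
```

Pattern: optionally a non-digit, then one or more of a non-word character, then a character in [p-r]; then one or more of a literal '2' (lazy) (captured).
The `?` after the quantifier makes it lazy — it takes as little as possible before letting the rest of the pattern try.
Matches: at [5:12] → 'x::;:q2'; at [19:23] → 'a;q2'.
Each match is replaced using the text its own group 1 captured.

'50480[2]2207226[2]22'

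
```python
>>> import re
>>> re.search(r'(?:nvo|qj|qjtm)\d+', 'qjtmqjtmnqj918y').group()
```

'qj918'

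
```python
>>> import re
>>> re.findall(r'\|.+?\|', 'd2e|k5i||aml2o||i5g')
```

['|k5i|', '|aml2o|']

No capturing groups, so `findall` returns the 2 full match strings.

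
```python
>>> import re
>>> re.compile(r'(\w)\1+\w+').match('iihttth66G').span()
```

(0, 10)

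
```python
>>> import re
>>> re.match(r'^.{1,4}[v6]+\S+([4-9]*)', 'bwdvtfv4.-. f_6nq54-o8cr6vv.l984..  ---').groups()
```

('',)

This matches anchored at the start of the string; then 1 to 4 of any character, then one or more of one of [v6]; then one or more of a non-whitespace character; then zero or more of a character in [4-9] (captured).
`re.match` won't scan ahead — the pattern has to work from the very first character.
The match spans [0:11] → 'bwdvtfv4.-.'.
Captured: group 1 = ''.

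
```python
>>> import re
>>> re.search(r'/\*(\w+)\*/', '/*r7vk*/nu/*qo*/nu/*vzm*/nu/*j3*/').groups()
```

('r7vk',)

Unlike `match`, `search` isn't anchored — it looks for the pattern anywhere in the string.
The match spans [0:8] → '/*r7vk*/'.
Captured: group 1 = 'r7vk'.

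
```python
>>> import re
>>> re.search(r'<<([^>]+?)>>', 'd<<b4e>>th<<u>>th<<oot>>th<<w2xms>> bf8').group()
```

'<<b4e>>'

The match spans [1:8] → '<<b4e>>'.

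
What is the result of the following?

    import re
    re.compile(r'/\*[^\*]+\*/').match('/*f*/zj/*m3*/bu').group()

`re.match` won't scan ahead — the pattern has to work from the very first character.
The match spans [0:5] → '/*f*/'.

'/*f*/'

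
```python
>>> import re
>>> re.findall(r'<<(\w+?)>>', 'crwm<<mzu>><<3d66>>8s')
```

['mzu', '3d66']

One capturing group, so `findall` returns just the captured substring from each match — 2 in all.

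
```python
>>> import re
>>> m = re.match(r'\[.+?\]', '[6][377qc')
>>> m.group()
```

`re.match` only tries the pattern at the start of the string.
The match spans [0:3] → '[6]'.

'[6]'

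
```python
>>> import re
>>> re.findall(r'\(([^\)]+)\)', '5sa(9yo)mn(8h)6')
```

['9yo', '8h']

Walking the string: at [3:8] match '(9yo)', group 1 = '9yo'; at [10:14] match '(8h)', group 1 = '8h'.
With a single group, `findall` returns only what that group captured — 2 items.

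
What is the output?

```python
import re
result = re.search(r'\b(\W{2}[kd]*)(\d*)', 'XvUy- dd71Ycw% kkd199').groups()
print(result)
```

The pattern matches a word boundary (`\b`, zero-width); then exactly 2 of a non-word character, then zero or more of one of [kd] (captured); then zero or more of a digit (captured).
`re.search` tries every starting position until one works.
The match spans [4:10] → '- dd71'.
Captured: group 1 = '- dd', group 2 = '71'.

('- dd', '71')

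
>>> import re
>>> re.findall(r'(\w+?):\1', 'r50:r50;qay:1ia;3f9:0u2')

['r50']

The backreference `\1` re-matches whatever the first group consumed, character for character.
Scanning left to right: at [0:7] match 'r50:r50', group 1 = 'r50'.
`findall` collects group 1 from the one match (1 total).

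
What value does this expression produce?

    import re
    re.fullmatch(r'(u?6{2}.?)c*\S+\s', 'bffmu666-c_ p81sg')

None

Pattern: optionally the literal 'u', then exactly 2 of a literal '6', then optionally any character (captured); then zero or more of a literal 'c', then one or more of a non-whitespace character, then whitespace.
`re.fullmatch` requires the pattern to consume the entire string.
Here there's no way to consume every character, so the call returns None.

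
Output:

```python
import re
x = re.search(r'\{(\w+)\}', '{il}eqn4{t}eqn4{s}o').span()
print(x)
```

`search` walks the string left to right and returns the first match it finds.
The match spans [0:4] → '{il}'.
Captured: group 1 = 'il'.

(0, 4)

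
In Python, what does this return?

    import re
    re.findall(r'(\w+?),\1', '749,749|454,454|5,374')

The backreference `\1` re-matches whatever the first group consumed, character for character.
Scanning left to right: at [0:7] match '749,749', group 1 = '749'; at [8:15] match '454,454', group 1 = '454'.
Because there's exactly one group, `findall` drops the full match and keeps group 1 from each hit.

['749', '454']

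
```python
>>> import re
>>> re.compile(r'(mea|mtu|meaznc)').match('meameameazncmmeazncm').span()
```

(0, 3)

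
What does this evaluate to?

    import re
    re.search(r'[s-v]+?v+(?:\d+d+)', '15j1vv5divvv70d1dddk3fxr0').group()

This matches one or more of a character in [s-v] (lazy), then one or more of a literal 'v'; then one or more of a digit, then one or more of a literal 'd' (non-capturing group).
`search` walks the string left to right and returns the first match it finds.
The match spans [4:8] → 'vv5d'.

'vv5d'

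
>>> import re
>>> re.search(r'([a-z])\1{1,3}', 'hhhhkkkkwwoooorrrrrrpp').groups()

`\1` is not a pattern — it's the concrete string captured by group 1, re-applied verbatim.
`search` walks the string left to right and returns the first match it finds.
The match spans [0:4] → 'hhhh'.
Captured: group 1 = 'h'.

('h',)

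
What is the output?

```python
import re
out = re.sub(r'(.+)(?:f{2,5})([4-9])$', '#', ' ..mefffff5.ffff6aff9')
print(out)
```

#

Every occurrence is swapped for '#'.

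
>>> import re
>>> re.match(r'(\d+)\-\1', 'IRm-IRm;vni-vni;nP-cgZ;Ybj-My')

After group 1 captures some text, `\1` only succeeds where that same text appears again.
`match` is anchored at position 0; if the pattern doesn't fit there, it returns None.
Here position 0 doesn't satisfy it, so the call returns None.

None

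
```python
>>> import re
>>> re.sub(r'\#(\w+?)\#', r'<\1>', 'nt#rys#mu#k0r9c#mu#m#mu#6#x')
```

'nt<rys>mu<k0r9c>mu<m>mu<6>x'

Matches: at [2:7] → '#rys#'; at [9:16] → '#k0r9c#'; at [18:21] → '#m#'; at [23:26] → '#6#'.
Each match is replaced using the text its own group 1 captured.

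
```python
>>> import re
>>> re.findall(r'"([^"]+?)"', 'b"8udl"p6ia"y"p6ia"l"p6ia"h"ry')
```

['8udl', 'y', 'l', 'h']

With a single group, `findall` returns only what that group captured — 4 items.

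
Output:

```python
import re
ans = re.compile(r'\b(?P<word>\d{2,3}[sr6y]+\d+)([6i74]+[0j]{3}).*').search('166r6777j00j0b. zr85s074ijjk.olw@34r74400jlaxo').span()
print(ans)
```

(0, 46)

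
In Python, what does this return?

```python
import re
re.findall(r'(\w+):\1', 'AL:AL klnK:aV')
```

The backreference `\1` re-matches whatever the first group consumed, character for character.
`findall` collects group 1 from the one match (1 total).

['AL']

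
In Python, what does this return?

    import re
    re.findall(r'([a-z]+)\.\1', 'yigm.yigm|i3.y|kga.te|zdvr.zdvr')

['yigm', 'zdvr']

`\1` has to match the exact text group 1 already captured.
Scanning left to right: at [0:9] match 'yigm.yigm', group 1 = 'yigm'; at [22:31] match 'zdvr.zdvr', group 1 = 'zdvr'.
One capturing group, so `findall` returns just the captured substring from each match — 2 in all.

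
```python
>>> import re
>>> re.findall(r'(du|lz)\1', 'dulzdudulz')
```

['du']

After group 1 captures some text, `\1` only succeeds where that same text appears again.
Because there's exactly one group, `findall` drops the full match and keeps group 1 from the one hit.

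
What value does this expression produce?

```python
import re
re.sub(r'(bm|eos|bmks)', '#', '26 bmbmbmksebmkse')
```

Alternation tries branches left to right and keeps the first one that lets the overall match succeed at that position.
Matches: at [3:5] → 'bm'; at [5:7] → 'bm'; at [7:9] → 'bm'; at [12:14] → 'bm'.
`sub` substitutes '#' at each match site.

'26 ###kse#kse'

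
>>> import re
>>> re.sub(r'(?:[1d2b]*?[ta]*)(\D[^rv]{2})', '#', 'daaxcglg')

'##lg'

This matches zero or more of one of [1d2b] (lazy), then zero or more of one of [ta] (non-capturing group); then a non-digit, then exactly 2 of any character except [rv] (captured).
A `+?`/`*?`/`{m,n}?` starts at its minimum and grows only as far as needed for what follows to match.
Matches: at [0:3] → 'daa'; at [3:6] → 'xcg'.
Every occurrence is swapped for '#'.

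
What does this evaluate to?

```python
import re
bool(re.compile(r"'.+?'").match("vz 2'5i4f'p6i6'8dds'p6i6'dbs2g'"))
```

`re.match` only tries the pattern at the start of the string.
Here position 0 doesn't satisfy it, so the call returns None, and `bool(None)` is False.

False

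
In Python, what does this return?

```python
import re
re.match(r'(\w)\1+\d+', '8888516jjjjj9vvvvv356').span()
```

(0, 7)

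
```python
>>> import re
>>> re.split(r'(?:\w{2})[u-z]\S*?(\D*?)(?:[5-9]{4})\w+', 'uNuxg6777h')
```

['', 'xg', '']

This matches exactly 2 of a word character (non-capturing group); then a character in [u-z], then zero or more of a non-whitespace character (lazy); then zero or more of a non-digit (lazy) (captured); then exactly 4 of a character in [5-9] (non-capturing group); then one or more of a word character.
A `+?`/`*?`/`{m,n}?` starts at its minimum and grows only as far as needed for what follows to match.
Matches to split on: at [0:10] → 'uNuxg6777h'.
The group in the pattern means `split` returns the separators' captures alongside the pieces.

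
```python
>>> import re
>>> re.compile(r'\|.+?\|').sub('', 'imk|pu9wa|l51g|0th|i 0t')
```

'imkl51gi 0t'

Each match is replaced by ''.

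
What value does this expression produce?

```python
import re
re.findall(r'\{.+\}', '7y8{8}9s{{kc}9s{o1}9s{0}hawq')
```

['{8}9s{{kc}9s{o1}9s{0}']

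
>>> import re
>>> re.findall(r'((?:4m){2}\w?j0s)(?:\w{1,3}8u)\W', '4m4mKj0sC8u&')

This matches the literal '4m' repeated 2 times, then optionally a word character, then the literal 'j0s' (captured); then 1 to 3 of a word character, then the literal '8u' (non-capturing group); then a non-word character.
Scanning left to right: at [0:12] match '4m4mKj0sC8u&', group 1 = '4m4mKj0s'.
With a single group, `findall` returns only what that group captured — 1 item.

['4m4mKj0s']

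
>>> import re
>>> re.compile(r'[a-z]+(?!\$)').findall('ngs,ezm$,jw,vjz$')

['ngs', 'ez', 'jw', 'vj']

`(?!…)`/`(?<!…)` only lets a position through if the neighbouring text does NOT match; no characters are consumed.
No capturing groups, so `findall` returns the 4 full match strings.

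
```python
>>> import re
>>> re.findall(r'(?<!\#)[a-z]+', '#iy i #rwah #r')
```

`(?!…)`/`(?<!…)` only lets a position through if the neighbouring text does NOT match; no characters are consumed.
Scanning left to right: at [2:3] → 'y'; at [4:5] → 'i'; at [8:11] → 'wah'.
With no groups in the pattern, `findall` gives back each whole match — 3 here.

['y', 'i', 'wah']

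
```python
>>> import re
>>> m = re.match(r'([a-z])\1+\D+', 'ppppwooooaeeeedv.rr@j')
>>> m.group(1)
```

'p'

The match spans [0:21] → 'ppppwooooaeeeedv.rr@j'.
Captured: group 1 = 'p'.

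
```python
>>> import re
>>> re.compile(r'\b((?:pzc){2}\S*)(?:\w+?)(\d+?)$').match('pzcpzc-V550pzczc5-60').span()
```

(0, 20)

The pattern matches a word boundary (`\b`, zero-width); then the literal 'pzc' repeated 2 times, then zero or more of a non-whitespace character (captured); then one or more of a word character (lazy) (non-capturing group); then one or more of a digit (lazy) (captured); then anchored at the end.
`re.match` won't scan ahead — the pattern has to work from the very first character.
The match spans [0:20] → 'pzcpzc-V550pzczc5-60'.
Captured: group 1 = 'pzcpzc-V550pzczc5-', group 2 = '0'.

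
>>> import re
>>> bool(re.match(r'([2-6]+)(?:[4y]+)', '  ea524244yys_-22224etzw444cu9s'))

False

Pattern: one or more of a character in [2-6] (captured); then one or more of one of [4y] (non-capturing group).
`match` is anchored at position 0; if the pattern doesn't fit there, it returns None.
Here the pattern fails at index 0, so the call returns None, and `bool(None)` is False.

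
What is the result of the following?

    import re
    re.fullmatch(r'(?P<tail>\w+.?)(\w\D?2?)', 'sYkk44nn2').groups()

('sYkk44nn', '2')

This matches one or more of a word character, then optionally any character (captured as 'tail'); then a word character, then optionally a non-digit, then optionally a literal '2' (captured).
`fullmatch` succeeds only if the pattern covers the string from start to end.
The match spans [0:9] → 'sYkk44nn2'.
Captured: group 1 = 'sYkk44nn', group 2 = '2'.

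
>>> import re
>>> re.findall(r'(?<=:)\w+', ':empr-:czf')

['empr', 'czf']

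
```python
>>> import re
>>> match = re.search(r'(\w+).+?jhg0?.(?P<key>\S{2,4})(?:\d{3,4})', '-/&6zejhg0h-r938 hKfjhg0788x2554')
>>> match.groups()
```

The pattern matches one or more of a word character (captured); then one or more of any character (lazy), then the literal 'jhg', then optionally the literal '0'; then any character; then 2 to 4 of a non-whitespace character (captured as 'key'); then 3 to 4 of a digit (non-capturing group).
Unlike `match`, `search` isn't anchored — it looks for the pattern anywhere in the string.
The match spans [3:32] → '6zejhg0h-r938 hKfjhg0788x2554'.
Captured: group 1 = '6zejhg0h', group 2 = '88x2'.

('6zejhg0h', '88x2')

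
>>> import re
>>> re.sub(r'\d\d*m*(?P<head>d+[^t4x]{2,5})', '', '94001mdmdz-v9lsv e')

This matches a digit; then zero or more of a digit, then zero or more of the literal 'm'; then one or more of a literal 'd', then 2 to 5 of any character except [t4x] (captured as 'head').
Matches: at [0:12] → '94001mdmdz-v'.
`sub` substitutes '' at each match site.

'9lsv e'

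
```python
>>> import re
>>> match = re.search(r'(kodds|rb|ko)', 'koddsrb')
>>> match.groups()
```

The regex engine tests alternatives in the order written; an earlier branch that matches wins even if a later one would match more.
Unlike `match`, `search` isn't anchored — it looks for the pattern anywhere in the string.
The match spans [0:5] → 'kodds'.
Captured: group 1 = 'kodds'.

('kodds',)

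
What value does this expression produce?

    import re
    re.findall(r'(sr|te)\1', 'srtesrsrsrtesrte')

['sr']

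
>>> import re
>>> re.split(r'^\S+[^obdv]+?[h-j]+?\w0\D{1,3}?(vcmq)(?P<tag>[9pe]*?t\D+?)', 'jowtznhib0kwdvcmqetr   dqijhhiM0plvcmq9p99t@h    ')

['', 'vcmq', 'etr', '   dqijhhiM0plvcmq9p99t@h    ']

Pattern: anchored at the start of the string; then one or more of a non-whitespace character; then one or more of any character except [obdv] (lazy), then one or more of a character in [h-j] (lazy); then a word character, then the literal '0', then 1 to 3 of a non-digit (lazy); then the literal 'vc', then the literal 'mq' (captured); then zero or more of one of [9pe] (lazy), then the literal 't', then one or more of a non-digit (lazy) (captured as 'tag').
Matches to split on: at [0:20] → 'jowtznhib0kwdvcmqetr'.
The group in the pattern means `split` returns the separators' captures alongside the pieces.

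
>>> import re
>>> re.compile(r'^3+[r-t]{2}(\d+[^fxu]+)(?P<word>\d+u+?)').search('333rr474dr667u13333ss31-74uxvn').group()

'333rr474dr667u'

Pattern: anchored at the start of the string; then one or more of the literal '3', then exactly 2 of a character in [r-t]; then one or more of a digit, then one or more of any character except [fxu] (captured); then one or more of a digit, then one or more of the literal 'u' (lazy) (captured as 'word').
The match spans [0:14] → '333rr474dr667u'.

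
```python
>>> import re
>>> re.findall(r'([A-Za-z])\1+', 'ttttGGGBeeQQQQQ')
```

After group 1 captures some text, `\1` only succeeds where that same text appears again.
Scanning left to right: at [0:4] match 'tttt', group 1 = 't'; at [4:7] match 'GGG', group 1 = 'G'; at [8:10] match 'ee', group 1 = 'e'; at [10:15] match 'QQQQQ', group 1 = 'Q'.
With a single group, `findall` returns only what that group captured — 4 items.

['t', 'G', 'e', 'Q']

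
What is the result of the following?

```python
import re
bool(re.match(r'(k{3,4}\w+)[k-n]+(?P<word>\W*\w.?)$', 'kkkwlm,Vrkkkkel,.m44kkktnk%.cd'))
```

False

Pattern: 3 to 4 of the literal 'k', then one or more of a word character (captured); then one or more of a character in [k-n]; then zero or more of a non-word character, then a word character, then optionally any character (captured as 'word'); then anchored at the end.
`match` is anchored at position 0; if the pattern doesn't fit there, it returns None.
Here the string doesn't start with a match, so the call returns None, and `bool(None)` is False.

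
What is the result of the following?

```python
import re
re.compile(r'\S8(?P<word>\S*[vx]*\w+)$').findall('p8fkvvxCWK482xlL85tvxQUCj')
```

The pattern matches a non-whitespace character, then a literal '8'; then zero or more of a non-whitespace character, then zero or more of one of [vx], then one or more of a word character (captured as 'word'); then anchored at the end.
Scanning left to right: at [0:25] match 'p8fkvvxCWK482xlL85tvxQUCj', group 1 = 'fkvvxCWK482xlL85tvxQUCj'.
`findall` collects group 1 from the one match (1 total).

['fkvvxCWK482xlL85tvxQUCj']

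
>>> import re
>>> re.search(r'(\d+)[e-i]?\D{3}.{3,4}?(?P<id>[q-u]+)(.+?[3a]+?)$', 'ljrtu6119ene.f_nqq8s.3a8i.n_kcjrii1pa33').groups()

The match spans [5:39] → '6119ene.f_nqq8s.3a8i.n_kcjrii1pa33'.
Captured: group 1 = '6119', group 2 = 'qq', group 3 = '8s.3a8i.n_kcjrii1pa33'.

('6119', 'qq', '8s.3a8i.n_kcjrii1pa33')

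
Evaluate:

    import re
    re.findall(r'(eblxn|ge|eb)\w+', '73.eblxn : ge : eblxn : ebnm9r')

['eb', 'eb', 'eb']

Walking the string: at [3:8] match 'eblxn', group 1 = 'eb'; at [16:21] match 'eblxn', group 1 = 'eb'; at [24:30] match 'ebnm9r', group 1 = 'eb'.
With a single group, `findall` returns only what that group captured — 3 items.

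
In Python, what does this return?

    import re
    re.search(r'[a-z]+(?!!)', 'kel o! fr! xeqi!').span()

The negative lookahead/lookbehind blocks any match where the forbidden context is present.
The match spans [0:3] → 'kel'.

(0, 3)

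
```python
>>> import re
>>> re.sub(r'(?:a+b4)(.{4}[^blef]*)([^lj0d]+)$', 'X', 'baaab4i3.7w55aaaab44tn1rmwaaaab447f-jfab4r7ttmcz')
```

'baaab4i3.7w55aaaab44tn1rmwX'

The pattern matches one or more of the literal 'a', then the literal 'b4' (non-capturing group); then exactly 4 of any character, then zero or more of any character except [blef] (captured); then one or more of any character except [lj0d] (captured); then anchored at the end.
Each match is replaced by 'X'.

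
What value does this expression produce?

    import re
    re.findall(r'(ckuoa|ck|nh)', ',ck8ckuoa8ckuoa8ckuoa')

['ck', 'ckuoa', 'ckuoa', 'ckuoa']

Alternation tries branches left to right and keeps the first one that lets the overall match succeed at that position.
Matches: at [1:3] match 'ck', group 1 = 'ck'; at [4:9] match 'ckuoa', group 1 = 'ckuoa'; at [10:15] match 'ckuoa', group 1 = 'ckuoa'; at [16:21] match 'ckuoa', group 1 = 'ckuoa'.
`findall` collects group 1 from each match (4 total).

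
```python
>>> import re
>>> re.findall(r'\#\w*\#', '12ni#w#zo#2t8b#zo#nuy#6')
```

Matches: at [4:7] → '#w#'; at [9:15] → '#2t8b#'; at [17:22] → '#nuy#'.
Since nothing is captured, `findall` lists the 3 matched substrings directly.

['#w#', '#2t8b#', '#nuy#']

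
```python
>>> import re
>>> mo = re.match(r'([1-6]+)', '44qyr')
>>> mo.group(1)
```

Pattern: one or more of a character in [1-6] (captured).
`match` is anchored at position 0; if the pattern doesn't fit there, it returns None.
The match spans [0:2] → '44'.
Captured: group 1 = '44'.

'44'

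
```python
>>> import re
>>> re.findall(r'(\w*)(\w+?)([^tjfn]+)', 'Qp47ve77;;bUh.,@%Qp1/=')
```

The pattern matches zero or more of a word character (captured); then one or more of a word character (lazy) (captured); then one or more of any character except [tjfn] (captured).
3 groups means the one result is a tuple of 3 captured strings — 1 here.

[('Qp47ve7', '7', ';;bUh.,@%Qp1/=')]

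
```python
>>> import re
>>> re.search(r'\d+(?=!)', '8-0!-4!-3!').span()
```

(2, 3)

The `(?=…)`/`(?<=…)` assertion just peeks at neighbouring text; it doesn't advance the match position.
`re.search` scans for the first position where the pattern succeeds.
The match spans [2:3] → '0'.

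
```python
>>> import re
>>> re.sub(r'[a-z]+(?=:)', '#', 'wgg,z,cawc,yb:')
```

'wgg,z,cawc,#:'

Because the assertion is zero-width, the text it checks is not consumed and won't appear in the result.
Matches: at [11:13] → 'yb'.
`sub` substitutes '#' at each match site.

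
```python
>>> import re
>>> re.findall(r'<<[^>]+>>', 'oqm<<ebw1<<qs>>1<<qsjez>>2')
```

['<<ebw1<<qs>>', '<<qsjez>>']

Matches: at [3:15] → '<<ebw1<<qs>>'; at [16:25] → '<<qsjez>>'.
`findall` yields the raw match text (2 of them) because the pattern has no groups.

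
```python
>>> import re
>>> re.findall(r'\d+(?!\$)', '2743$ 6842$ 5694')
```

['274', '684', '5694']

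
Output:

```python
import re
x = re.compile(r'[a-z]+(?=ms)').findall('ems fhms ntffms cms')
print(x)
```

Because the assertion is zero-width, the text it checks is not consumed and won't appear in the result.
With no groups in the pattern, `findall` gives back each whole match — 4 here.

['e', 'fh', 'ntff', 'c']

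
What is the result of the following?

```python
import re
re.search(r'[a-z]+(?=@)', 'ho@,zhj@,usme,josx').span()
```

(0, 2)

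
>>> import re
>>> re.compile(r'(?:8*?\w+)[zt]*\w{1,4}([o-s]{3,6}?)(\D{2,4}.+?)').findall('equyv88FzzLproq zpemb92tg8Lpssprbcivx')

[('roq', ' zpem'), ('spr', 'bcivx')]

The `?` after the quantifier makes it lazy — it takes as little as possible before letting the rest of the pattern try.
Multiple groups make `findall` return tuples — one 2-tuple for each match.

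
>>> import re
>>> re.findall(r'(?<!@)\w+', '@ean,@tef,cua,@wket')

['an', 'ef', 'cua', 'ket']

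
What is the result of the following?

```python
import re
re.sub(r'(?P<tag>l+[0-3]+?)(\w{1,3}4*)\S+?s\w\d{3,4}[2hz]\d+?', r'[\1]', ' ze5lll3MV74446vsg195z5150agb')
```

The pattern matches one or more of the literal 'l', then one or more of a character in [0-3] (lazy) (captured as 'tag'); then 1 to 3 of a word character, then zero or more of a literal '4' (captured); then one or more of a non-whitespace character (lazy), then the literal 's', then a word character; then 3 to 4 of a digit, then one of [2hz]; then one or more of a digit (lazy).
Matches: at [4:23] → 'lll3MV74446vsg195z5'.
The replacement refers to a captured group, so each match is rewritten using its own captured text.

' ze5[lll3]150agb'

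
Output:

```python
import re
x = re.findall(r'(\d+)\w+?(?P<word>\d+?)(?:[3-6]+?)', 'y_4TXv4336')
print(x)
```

[('4', '4')]

This matches one or more of a digit (captured); then one or more of a word character (lazy); then one or more of a digit (lazy) (captured as 'word'); then one or more of a character in [3-6] (lazy) (non-capturing group).
Matches: at [2:8] match '4TXv43', groups = ('4', '4').
2 groups means the one result is a tuple of 2 captured strings — 1 here.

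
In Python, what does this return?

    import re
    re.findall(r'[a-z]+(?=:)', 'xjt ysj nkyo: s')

['nkyo']

Because the assertion is zero-width, the text it checks is not consumed and won't appear in the result.
Since nothing is captured, `findall` lists the 1 matched substring directly.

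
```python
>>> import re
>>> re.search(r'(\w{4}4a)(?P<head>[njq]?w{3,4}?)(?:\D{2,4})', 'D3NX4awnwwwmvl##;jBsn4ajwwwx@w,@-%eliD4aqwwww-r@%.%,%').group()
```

'jBsn4ajwwwx@w,'

This matches exactly 4 of a word character, then the literal '4a' (captured); then optionally one of [njq], then 3 to 4 of the literal 'w' (lazy) (captured as 'head'); then 2 to 4 of a non-digit (non-capturing group).
Unlike `match`, `search` isn't anchored — it looks for the pattern anywhere in the string.
The match spans [17:31] → 'jBsn4ajwwwx@w,'.
Captured: group 1 = 'jBsn4a', group 2 = 'jwww'.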